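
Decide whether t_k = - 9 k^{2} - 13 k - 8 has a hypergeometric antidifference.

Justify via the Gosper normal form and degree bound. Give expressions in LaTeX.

Yes. s_k = k \left(- 3 k^{2} - 2 k - 3\right).

The ratio is (9*k**2 + 31*k + 30)/(9*k**2 + 13*k + 8).
Take A(k)=1, B(k)=1, C(k)=k**2 + 13*k/9 + 8/9.
Solve (1)·f(k+1) − (1)·f(k) = k**2 + 13*k/9 + 8/9.
deg f ≤ 3 (via 0,0,2).
Coefficient equations give f(k) = k*(3*k**2 + 2*k + 3)/9.
Get s_k = R·t_k = k*(-3*k**2 - 2*k - 3) with R(k) = B(k−1)f(k)/C(k) = k*(3*k**2 + 2*k + 3)/(9*k**2 + 13*k + 8).
s_(k+1) − s_k = -9*k**2 - 13*k - 8 = t_k.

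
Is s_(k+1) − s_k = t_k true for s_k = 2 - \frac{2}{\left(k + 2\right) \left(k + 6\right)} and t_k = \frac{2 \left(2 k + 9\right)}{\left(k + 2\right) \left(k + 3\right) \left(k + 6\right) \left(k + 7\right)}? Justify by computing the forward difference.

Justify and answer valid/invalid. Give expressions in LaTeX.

s_(k+1) = 2 - 2/((k + 3)*(k + 7))
s_(k+1) − s_k = 2*(2*k + 9)/(k**4 + 18*k**3 + 113*k**2 + 288*k + 252)
(s_(k+1) − s_k) − t_k = 0

valid (s_(k+1) − s_k reduces to t_k)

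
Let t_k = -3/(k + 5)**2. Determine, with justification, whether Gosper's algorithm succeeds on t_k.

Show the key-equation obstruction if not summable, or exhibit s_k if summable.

Ratio r(k) = (k + 5)**2/(k + 6)**2.
Normal form (A,B,C) = (k**2 + 10*k + 25, k**2 + 12*k + 36, 1).
Solve (k**2 + 10*k + 25)·f(k+1) − (k**2 + 10*k + 25)·f(k) = 1.
d = 0 from the (2,2,0) case.
f = c0 ⇒ A·f(k+1) − B(k−1)·f(k) − C = -1. The system {-1 = 0} is inconsistent; no antidifference.

No; the coefficient equations for f are inconsistent.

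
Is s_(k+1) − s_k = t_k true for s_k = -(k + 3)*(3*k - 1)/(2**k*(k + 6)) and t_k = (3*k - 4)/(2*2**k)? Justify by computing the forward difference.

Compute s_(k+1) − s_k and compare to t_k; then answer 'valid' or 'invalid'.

Invalid: residual 3*(-3*k**2 - 20*k + 26)/(2*2**k*(k**2 + 13*k + 42)) ≠ 0.

s_(k+1) = -(k + 4)*(3*k + 2)/(2*2**k*(k + 7))
s_(k+1) − s_k = (3*k**3 + 26*k**2 + 14*k - 90)/(2*2**k*(k**2 + 13*k + 42))
(s_(k+1) − s_k) − t_k = 3*(-3*k**2 - 20*k + 26)/(2*2**k*(k**2 + 13*k + 42))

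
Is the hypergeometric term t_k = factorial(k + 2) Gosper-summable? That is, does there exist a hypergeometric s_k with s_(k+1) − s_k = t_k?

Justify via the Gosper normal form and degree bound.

No; the degree bound rules out any f.

Ratio r(k) = k + 3.
Normal form (A,B,C) = (k + 3, 1, 1).
Set up (k + 3)·f(k+1) − (1)·f(k) − (1) = 0.
deg f ≤ -1 (via 1,0,0).
Bound -1 < 0, so the key equation has no polynomial solution.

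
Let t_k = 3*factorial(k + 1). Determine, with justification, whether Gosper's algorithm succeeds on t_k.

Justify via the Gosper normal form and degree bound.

r(k) = k + 2 after simplifying.
Take A(k)=k + 2, B(k)=1, C(k)=1.
Solve (k + 2)·f(k+1) − (1)·f(k) = 1.
Bound: deg f ≤ -1.
deg f ≤ -1 is impossible — no certificate.

No. Not Gosper-summable.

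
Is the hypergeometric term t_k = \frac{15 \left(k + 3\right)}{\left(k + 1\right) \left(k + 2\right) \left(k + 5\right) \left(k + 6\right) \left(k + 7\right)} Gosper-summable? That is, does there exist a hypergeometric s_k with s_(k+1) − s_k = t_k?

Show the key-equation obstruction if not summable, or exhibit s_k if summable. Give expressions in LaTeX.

Ratio r(k) = (k + 1)*(k + 4)*(k + 5)/((k + 3)**2*(k + 8)).
So A=k + 1 and B=k + 8, with C=k**3 + 10*k**2 + 33*k + 36.
Set up (k + 1)·f(k+1) − (k + 7)·f(k) − (k**3 + 10*k**2 + 33*k + 36) = 0.
From deg A=1, deg B=1, deg C=3: d=6.
Coefficient equations give f(k) = k*(k + 2)*(k + 3)*(k + 4)*(k**2 + 12*k + 41)/90.
Get s_k = R·t_k = k*(k**2 + 12*k + 41)/(6*(k**3 + 12*k**2 + 41*k + 30)) with R(k) = B(k−1)f(k)/C(k) = k*(k + 2)*(k + 7)*(k**2 + 12*k + 41)/(90*(k + 3)).
Check: Δs_k = 15*(k + 3)/(k**5 + 21*k**4 + 163*k**3 + 567*k**2 + 844*k + 420). ✓

Yes. s_k = \frac{k \left(k^{2} + 12 k + 41\right)}{6 \left(k^{3} + 12 k^{2} + 41 k + 30\right)}.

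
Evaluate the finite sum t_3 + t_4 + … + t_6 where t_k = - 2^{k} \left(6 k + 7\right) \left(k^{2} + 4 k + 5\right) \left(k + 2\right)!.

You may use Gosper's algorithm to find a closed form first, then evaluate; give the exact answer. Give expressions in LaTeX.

Step 1: r(k) = 2*(k + 3)*(6*k + 13)*(4*k + (k + 1)**2 + 9)/((6*k + 7)*(k**2 + 4*k + 5)).
A = 2*k + 6, B = 1, C = k**3 + 31*k**2/6 + 29*k/3 + 35/6.
Solve (2*k + 6)·f(k+1) − (1)·f(k) = k**3 + 31*k**2/6 + 29*k/3 + 35/6.
d = 2 from the (1,0,3) case.
Solving with deg f ≤ 2: f(k) = (3*k**2 + 2*k + 1)/6.
R(k) = B(k−1)·f(k)/C(k) = (3*k**2 + 2*k + 1)/((6*k + 7)*(k**2 + 4*k + 5)); s_k = R·t_k = -2**k*(3*k**2 + 2*k + 1)*factorial(k + 2).
Δs = -2**k*(6*k + 7)*(k**2 + 4*k + 5)*factorial(k + 2), as required.
Σ_(k=3)^(6) t_k = s_(7) − s_(3) = -7524679680 − (-32640) = -7524647040.

Σ = -7524647040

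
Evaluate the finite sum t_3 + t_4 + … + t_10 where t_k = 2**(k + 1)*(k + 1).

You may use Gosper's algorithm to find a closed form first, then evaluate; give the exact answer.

Σ = 40928

Ratio r(k) = 2*(k + 2)/(k + 1).
Take A(k)=2, B(k)=1, C(k)=k + 1.
Set up (2)·f(k+1) − (1)·f(k) − (k + 1) = 0.
d = 1 from the (0,0,1) case.
A polynomial solution: f(k) = k - 1.
Certificate R = B(k−1)f/C = (k - 1)/(k + 1) gives s_k = 2**(k + 1)*(k - 1).
s_(k+1) − s_k = 2**(k + 1)*(k + 1) = t_k.
Sum = s_(11) − s_(3); s_(11) = 40960, s_(3) = 32 ⇒ 40928.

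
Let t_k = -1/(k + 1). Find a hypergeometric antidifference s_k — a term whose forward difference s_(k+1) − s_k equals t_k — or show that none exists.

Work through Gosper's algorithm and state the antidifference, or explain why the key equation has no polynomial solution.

none — t_k is not Gosper-summable

Compute t_(k+1)/t_k: get (k + 1)/(k + 2).
Gosper form: A/B · C(k+1)/C(k) with A=k + 1, B=k + 2, C=1.
Solve (k + 1)·f(k+1) − (k + 1)·f(k) = 1.
Bound: deg f ≤ 0.
Put f(k) = c0: A·f(k+1) − B(k−1)·f(k) − C = -1; need -1 = 0 — inconsistent ⇒ no f, not summable.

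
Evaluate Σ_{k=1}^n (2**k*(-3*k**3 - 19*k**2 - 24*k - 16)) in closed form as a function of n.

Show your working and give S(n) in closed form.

Step 1: r(k) = 2*(3*k**3 + 28*k**2 + 71*k + 62)/(3*k**3 + 19*k**2 + 24*k + 16).
Take A(k)=2, B(k)=1, C(k)=k**3 + 19*k**2/3 + 8*k + 16/3.
f must satisfy (2)·f(k+1) − (1)·f(k) = k**3 + 19*k**2/3 + 8*k + 16/3.
Bound: deg f ≤ 3.
Solving with deg f ≤ 3: f(k) = (k + 1)*(3*k**2 - 2*k + 4)/3.
Get s_k = R·t_k = 2**k*(-3*k**3 - k**2 - 2*k - 4) with R(k) = B(k−1)f(k)/C(k) = (k + 1)*(3*k**2 - 2*k + 4)/(3*k**3 + 19*k**2 + 24*k + 16).
s_(k+1) − s_k = 2**k*(-3*k**3 - 19*k**2 - 24*k - 16) = t_k.
Σ_(k=1)^n t_k = s_(n+1) − s_(1) = (2**(n + 1)*(-3*n**3 - 10*n**2 - 13*n - 10)) − (-20), i.e. -6*2**n*n**3 - 20*2**n*n**2 - 26*2**n*n - 20*2**n + 20.

S(n) = -6*2**n*n**3 - 20*2**n*n**2 - 26*2**n*n - 20*2**n + 20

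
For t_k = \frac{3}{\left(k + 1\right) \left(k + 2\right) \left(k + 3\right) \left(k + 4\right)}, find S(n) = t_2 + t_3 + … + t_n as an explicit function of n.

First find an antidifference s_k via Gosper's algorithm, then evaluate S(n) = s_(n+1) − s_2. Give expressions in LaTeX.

S(n) = \frac{n^{3} + 9 n^{2} + 26 n - 36}{60 \left(n^{3} + 9 n^{2} + 26 n + 24\right)}

t_(k+1)/t_k = (k + 1)/(k + 5).
Gosper form: A/B · C(k+1)/C(k) with A=k + 1, B=k + 5, C=1.
Need (k + 1)·f(k+1) − (k + 4)·f(k) = 1.
From deg A=1, deg B=1, deg C=0: d=3.
Match coefficients ⇒ f(k) = k*(k**2 + 6*k + 11)/18.
So s_k = (B(k−1)f/C)·t_k = (k*(k + 4)*(k**2 + 6*k + 11)/18)·t_k = k*(k**2 + 6*k + 11)/(6*(k + 1)*(k + 2)*(k + 3)).
s_(k+1) − s_k = 3/(k**4 + 10*k**3 + 35*k**2 + 50*k + 24) = t_k.
Evaluate: s_(n+1) = (n**3 + 9*n**2 + 26*n + 18)/(6*(n**3 + 9*n**2 + 26*n + 24)); subtract s_(2) = 3/20 ⇒ S(n) = (n**3 + 9*n**2 + 26*n - 36)/(60*(n**3 + 9*n**2 + 26*n + 24)).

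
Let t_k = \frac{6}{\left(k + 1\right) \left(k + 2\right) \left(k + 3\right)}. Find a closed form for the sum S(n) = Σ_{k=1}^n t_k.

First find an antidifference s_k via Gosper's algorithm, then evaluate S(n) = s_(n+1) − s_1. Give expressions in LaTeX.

S(n) = \frac{n \left(n + 5\right)}{2 \left(n^{2} + 5 n + 6\right)}

Compute t_(k+1)/t_k: get (k + 1)/(k + 4).
So A=k + 1 and B=k + 4, with C=1.
Key eq: (k + 1)·f(k+1) = (k + 3)·f(k) + (1).
Bound: deg f ≤ 2.
Solve for f: f(k) = k*(k + 3)/4 (degree 2 ≤ 2).
R(k) = B(k−1)·f(k)/C(k) = k*(k + 3)**2/4; s_k = R·t_k = 3*k*(k + 3)/(2*(k + 1)*(k + 2)).
Verify: 6/(k**3 + 6*k**2 + 11*k + 6) matches t_k.
Evaluate: s_(n+1) = 3*(n**2 + 5*n + 4)/(2*(n**2 + 5*n + 6)); subtract s_(1) = 1 ⇒ S(n) = n*(n + 5)/(2*(n**2 + 5*n + 6)).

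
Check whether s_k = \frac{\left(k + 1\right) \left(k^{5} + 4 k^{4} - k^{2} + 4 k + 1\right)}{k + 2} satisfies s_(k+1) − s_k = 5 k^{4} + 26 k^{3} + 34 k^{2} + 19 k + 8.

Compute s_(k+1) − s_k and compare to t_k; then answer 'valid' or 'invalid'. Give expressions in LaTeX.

s_(k+1) = (k + 2)*(4*k + (k + 1)**5 + 4*(k + 1)**4 - (k + 1)**2 + 5)/(k + 3)
s_(k+1) − s_k = (5*k**6 + 47*k**5 + 162*k**4 + 259*k**3 + 219*k**2 + 112*k + 33)/(k**2 + 5*k + 6)
(s_(k+1) − s_k) − t_k = (-4*k**5 - 32*k**4 - 86*k**3 - 88*k**2 - 42*k - 15)/(k**2 + 5*k + 6)

Invalid: residual \frac{- 4 k^{5} - 32 k^{4} - 86 k^{3} - 88 k^{2} - 42 k - 15}{k^{2} + 5 k + 6} ≠ 0.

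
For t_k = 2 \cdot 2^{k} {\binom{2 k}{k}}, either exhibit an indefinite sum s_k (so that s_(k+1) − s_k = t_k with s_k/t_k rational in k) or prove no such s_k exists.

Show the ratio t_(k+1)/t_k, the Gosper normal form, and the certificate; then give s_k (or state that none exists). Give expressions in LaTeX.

not Gosper-summable; s_k does not exist

The ratio is 4*(2*k + 1)/(k + 1).
A = 8*k + 4, B = k + 1, C = 1.
f must satisfy (8*k + 4)·f(k+1) − (k)·f(k) = 1.
From deg A=1, deg B=1, deg C=0: d=-1.
d = -1 < 0 ⇒ no nonzero polynomial f; not summable.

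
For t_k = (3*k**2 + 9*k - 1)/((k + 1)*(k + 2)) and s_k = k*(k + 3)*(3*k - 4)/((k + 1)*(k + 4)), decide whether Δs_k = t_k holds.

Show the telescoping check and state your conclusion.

Invalid: residual (-19*k**2 - 43*k + 4)/(k**4 + 12*k**3 + 49*k**2 + 78*k + 40) ≠ 0.

s_(k+1) = (k + 1)*(k + 4)*(3*k - 1)/((k + 2)*(k + 5))
s_(k+1) − s_k = (3*k**4 + 36*k**3 + 121*k**2 + 128*k - 16)/(k**4 + 12*k**3 + 49*k**2 + 78*k + 40)
(s_(k+1) − s_k) − t_k = (-19*k**2 - 43*k + 4)/(k**4 + 12*k**3 + 49*k**2 + 78*k + 40)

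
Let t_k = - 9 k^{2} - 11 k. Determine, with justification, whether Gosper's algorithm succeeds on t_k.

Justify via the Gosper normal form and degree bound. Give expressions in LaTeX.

Compute t_(k+1)/t_k: get (9*k**2 + 29*k + 20)/(k*(9*k + 11)).
Take A(k)=1, B(k)=1, C(k)=k**2 + 11*k/9.
Need (1)·f(k+1) − (1)·f(k) = k**2 + 11*k/9.
deg f ≤ 3 (via 0,0,2).
Solving with deg f ≤ 3: f(k) = k*(k - 1)*(3*k + 4)/9.
Get s_k = R·t_k = k*(-3*k**2 - k + 4) with R(k) = B(k−1)f(k)/C(k) = (k - 1)*(3*k + 4)/(9*k + 11).
Δs = k*(-9*k - 11), as required.

Yes. s_k = k \left(- 3 k^{2} - k + 4\right).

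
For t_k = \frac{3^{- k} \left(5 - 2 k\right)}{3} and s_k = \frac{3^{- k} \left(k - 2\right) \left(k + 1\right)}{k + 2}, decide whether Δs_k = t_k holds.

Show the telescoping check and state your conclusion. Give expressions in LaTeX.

s_(k+1) = (k - 1)*(k + 2)/(3*3**k*(k + 3))
s_(k+1) − s_k = (-2*k**3 - 3*k**2 + 15*k + 14)/(3*3**k*(k**2 + 5*k + 6))
(s_(k+1) − s_k) − t_k = 2*3**(-k - 1)*(k**2 + k - 8)/(k**2 + 5*k + 6)

Invalid: residual \frac{2 \cdot 3^{- k - 1} \left(k^{2} + k - 8\right)}{k^{2} + 5 k + 6} ≠ 0.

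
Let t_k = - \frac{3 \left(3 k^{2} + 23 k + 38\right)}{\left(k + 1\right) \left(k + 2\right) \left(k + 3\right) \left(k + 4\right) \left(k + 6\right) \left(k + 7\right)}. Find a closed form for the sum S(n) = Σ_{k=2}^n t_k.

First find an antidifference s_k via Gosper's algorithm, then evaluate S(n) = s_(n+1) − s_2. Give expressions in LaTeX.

r(k) = (k + 1)*(k + 6)*(23*k + 3*(k + 1)**2 + 61)/((k + 5)*(k + 8)*(3*k**2 + 23*k + 38)) after simplifying.
Take A(k)=k + 1, B(k)=k + 8, C(k)=k**3 + 38*k**2/3 + 51*k + 190/3.
Need (k + 1)·f(k+1) − (k + 7)·f(k) = k**3 + 38*k**2/3 + 51*k + 190/3.
Bound: deg f ≤ 6.
Coefficient equations give f(k) = k*(k + 2)*(k + 4)*(k + 5)*(k**2 + 10*k + 27)/54.
Get s_k = R·t_k = k*(-k**2 - 10*k - 27)/(6*(k**3 + 10*k**2 + 27*k + 18)) with R(k) = B(k−1)f(k)/C(k) = k*(k + 2)*(k + 4)*(k + 7)*(k**2 + 10*k + 27)/(18*(3*k**2 + 23*k + 38)).
Check: Δs_k = 3*(-3*k**2 - 23*k - 38)/(k**6 + 23*k**5 + 207*k**4 + 925*k**3 + 2144*k**2 + 2412*k + 1008). ✓
Σ_(k=2)^n t_k = s_(n+1) − s_(2) = ((-n**3 - 13*n**2 - 50*n - 38)/(6*(n**3 + 13*n**2 + 50*n + 56))) − (-17/120), i.e. (-n**3 - 13*n**2 - 50*n + 64)/(40*(n**3 + 13*n**2 + 50*n + 56)).

S(n) = \frac{- n^{3} - 13 n^{2} - 50 n + 64}{40 \left(n^{3} + 13 n^{2} + 50 n + 56\right)}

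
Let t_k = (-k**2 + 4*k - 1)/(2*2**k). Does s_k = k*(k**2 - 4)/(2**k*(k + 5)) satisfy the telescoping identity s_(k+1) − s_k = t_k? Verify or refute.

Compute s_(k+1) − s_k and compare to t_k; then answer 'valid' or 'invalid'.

s_(k+1) = (k + 1)*((k + 1)**2 - 4)/(2*2**k*(k + 6))
s_(k+1) − s_k = (-k**4 - 4*k**3 + 22*k**2 + 40*k - 15)/(2*2**k*(k**2 + 11*k + 30))
(s_(k+1) − s_k) − t_k = 3*(k**3 + 3*k**2 - 23*k + 5)/(2*2**k*(k**2 + 11*k + 30))

Invalid: residual 3*(k**3 + 3*k**2 - 23*k + 5)/(2*2**k*(k**2 + 11*k + 30)) ≠ 0.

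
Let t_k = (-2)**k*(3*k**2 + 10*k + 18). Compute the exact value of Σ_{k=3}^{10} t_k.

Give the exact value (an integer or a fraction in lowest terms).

Σ = 300904

t_(k+1)/t_k = 2*(-3*k**2 - 16*k - 31)/(3*k**2 + 10*k + 18).
Gosper form: A/B · C(k+1)/C(k) with A=-2, B=1, C=k**2 + 10*k/3 + 6.
Key eq: (-2)·f(k+1) = (1)·f(k) + (k**2 + 10*k/3 + 6).
Bound: deg f ≤ 2.
Coefficient equations give f(k) = -(k**2 + 2*k + 4)/3.
Certificate R = B(k−1)f/C = -(k**2 + 2*k + 4)/(3*k**2 + 10*k + 18) gives s_k = (-2)**k*(-k**2 - 2*k - 4).
s_(k+1) − s_k = (-2)**k*(3*k**2 + 10*k + 18) = t_k.
Telescoping: Σ = s_(11) − s_(3) = 301056 − (152) = 300904.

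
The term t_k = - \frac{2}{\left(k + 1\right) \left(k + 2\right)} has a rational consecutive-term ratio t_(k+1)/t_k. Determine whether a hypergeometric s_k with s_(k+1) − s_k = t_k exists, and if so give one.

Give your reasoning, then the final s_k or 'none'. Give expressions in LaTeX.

s_k = - \frac{2 k}{k + 1}

r(k) = (k + 1)/(k + 3) after simplifying.
Gosper form: A/B · C(k+1)/C(k) with A=k + 1, B=k + 3, C=1.
Need (k + 1)·f(k+1) − (k + 2)·f(k) = 1.
Degrees (1,1,0) ⇒ d ≤ 1.
Solve for f: f(k) = k (degree 1 ≤ 1).
So s_k = (B(k−1)f/C)·t_k = (k*(k + 2))·t_k = -2*k/(k + 1).
s_(k+1) − s_k = -2/(k**2 + 3*k + 2) = t_k.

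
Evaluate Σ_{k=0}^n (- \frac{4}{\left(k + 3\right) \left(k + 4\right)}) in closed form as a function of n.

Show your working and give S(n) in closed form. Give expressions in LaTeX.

Ratio r(k) = (k + 3)/(k + 5).
Normal form (A,B,C) = (k + 3, k + 5, 1).
Set up (k + 3)·f(k+1) − (k + 4)·f(k) − (1) = 0.
deg f ≤ 1 (via 1,1,0).
Solve for f: f(k) = k/3 (degree 1 ≤ 1).
Certificate R = B(k−1)f/C = k*(k + 4)/3 gives s_k = -4*k/(3*k + 9).
Δs = -4/(k**2 + 7*k + 12), as required.
Σ_(k=0)^n t_k = s_(n+1) − s_(0) = (4*(-n - 1)/(3*(n + 4))) − (0), i.e. 4*(-n - 1)/(3*(n + 4)).

S(n) = \frac{4 \left(- n - 1\right)}{3 \left(n + 4\right)}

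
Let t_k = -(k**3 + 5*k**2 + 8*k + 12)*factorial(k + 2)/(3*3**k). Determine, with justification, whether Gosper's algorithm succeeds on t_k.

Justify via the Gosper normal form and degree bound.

t_(k+1)/t_k = (k**4 + 11*k**3 + 45*k**2 + 89*k + 78)/(3*(k**3 + 5*k**2 + 8*k + 12)).
Gosper form: A/B · C(k+1)/C(k) with A=k/3 + 1, B=1, C=k**3 + 5*k**2 + 8*k + 12.
Set up (k/3 + 1)·f(k+1) − (1)·f(k) − (k**3 + 5*k**2 + 8*k + 12) = 0.
deg f ≤ 2 (via 1,0,3).
Solve for f: f(k) = 3*(k**2 + 3*k - 2) (degree 2 ≤ 2).
Then R = B(k−1)f/C = 3*(k**2 + 3*k - 2)/(k**3 + 5*k**2 + 8*k + 12), so s_k = R(k)·t_k = -(k**2 + 3*k - 2)*factorial(k + 2)/3**k.
Δs = -(k**3 + 5*k**2 + 8*k + 12)*factorial(k + 2)/(3*3**k), as required.

Yes. s_k = -(k**2 + 3*k - 2)*factorial(k + 2)/3**k.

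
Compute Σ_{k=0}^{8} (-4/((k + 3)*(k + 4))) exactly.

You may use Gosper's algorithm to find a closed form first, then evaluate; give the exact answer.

Σ = -1

Compute t_(k+1)/t_k: get (k + 3)/(k + 5).
So A=k + 3 and B=k + 5, with C=1.
Need (k + 3)·f(k+1) − (k + 4)·f(k) = 1.
d = 1 from the (1,1,0) case.
Coefficient equations give f(k) = k/3.
Then R = B(k−1)f/C = k*(k + 4)/3, so s_k = R(k)·t_k = -4*k/(3*k + 9).
Verify: -4/(k**2 + 7*k + 12) matches t_k.
Σ_(k=0)^(8) t_k = s_(9) − s_(0) = -1 − (0) = -1.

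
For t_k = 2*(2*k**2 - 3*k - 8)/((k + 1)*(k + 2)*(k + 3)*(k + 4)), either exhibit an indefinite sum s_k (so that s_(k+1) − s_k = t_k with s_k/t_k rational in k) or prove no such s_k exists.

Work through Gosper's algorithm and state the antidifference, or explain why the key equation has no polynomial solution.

r(k) = (k + 1)*(3*k - 2*(k + 1)**2 + 11)/((k + 5)*(-2*k**2 + 3*k + 8)) after simplifying.
Gosper form: A/B · C(k+1)/C(k) with A=k + 1, B=k + 5, C=k**2 - 3*k/2 - 4.
Solve (k + 1)·f(k+1) − (k + 4)·f(k) = k**2 - 3*k/2 - 4.
From deg A=1, deg B=1, deg C=2: d=3.
Solving with deg f ≤ 3: f(k) = -k*(k**2 + 14*k + 17)/8.
Certificate R = B(k−1)f/C = -k*(k + 4)*(k**2 + 14*k + 17)/(4*(2*k**2 - 3*k - 8)) gives s_k = k*(-k**2 - 14*k - 17)/(2*(k + 1)*(k + 2)*(k + 3)).
Δs = 2*(2*k**2 - 3*k - 8)/(k**4 + 10*k**3 + 35*k**2 + 50*k + 24), as required.

s_k = k*(-k**2 - 14*k - 17)/(2*(k + 1)*(k + 2)*(k + 3))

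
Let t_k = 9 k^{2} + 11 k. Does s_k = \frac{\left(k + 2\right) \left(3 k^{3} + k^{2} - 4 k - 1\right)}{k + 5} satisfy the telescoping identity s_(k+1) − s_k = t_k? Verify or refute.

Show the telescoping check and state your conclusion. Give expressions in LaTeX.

s_(k+1) = (3*k**4 + 19*k**3 + 37*k**2 + 20*k - 3)/(k + 6)
s_(k+1) − s_k = (9*k**4 + 92*k**3 + 226*k**2 + 153*k - 3)/(k**2 + 11*k + 30)
(s_(k+1) − s_k) − t_k = 3*(-6*k**3 - 55*k**2 - 59*k - 1)/(k**2 + 11*k + 30)

Invalid: residual \frac{3 \left(- 6 k^{3} - 55 k^{2} - 59 k - 1\right)}{k^{2} + 11 k + 30} ≠ 0.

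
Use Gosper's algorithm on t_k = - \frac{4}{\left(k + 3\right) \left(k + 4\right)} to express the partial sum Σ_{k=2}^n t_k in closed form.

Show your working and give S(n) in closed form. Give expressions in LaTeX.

Compute t_(k+1)/t_k: get (k + 3)/(k + 5).
A = k + 3, B = k + 5, C = 1.
Solve (k + 3)·f(k+1) − (k + 4)·f(k) = 1.
From deg A=1, deg B=1, deg C=0: d=1.
A polynomial solution: f(k) = k/3.
Certificate R = B(k−1)f/C = k*(k + 4)/3 gives s_k = -4*k/(3*k + 9).
s_(k+1) − s_k = -4/(k**2 + 7*k + 12) = t_k.
Σ_(k=2)^n t_k = s_(n+1) − s_(2) = (4*(-n - 1)/(3*(n + 4))) − (-8/15), i.e. 4*(1 - n)/(5*(n + 4)).

S(n) = \frac{4 \left(1 - n\right)}{5 \left(n + 4\right)}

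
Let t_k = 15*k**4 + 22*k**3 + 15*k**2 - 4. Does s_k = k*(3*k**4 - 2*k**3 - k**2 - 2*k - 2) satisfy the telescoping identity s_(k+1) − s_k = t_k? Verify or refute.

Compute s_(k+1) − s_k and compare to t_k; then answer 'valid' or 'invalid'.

s_(k+1) = 3*k**5 + 13*k**4 + 21*k**3 + 13*k**2 - 2*k - 4
s_(k+1) − s_k = 15*k**4 + 22*k**3 + 15*k**2 - 4
(s_(k+1) − s_k) − t_k = 0

valid; difference matches t_k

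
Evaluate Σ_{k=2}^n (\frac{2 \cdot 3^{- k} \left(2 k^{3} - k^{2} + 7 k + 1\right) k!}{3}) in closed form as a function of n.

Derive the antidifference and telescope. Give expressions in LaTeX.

S(n) = 2 \cdot 3^{- n - 1} \left(- 4 \cdot 3^{n} + 2 n^{3} n! + 5 n^{2} n! + 4 n n! + n!\right)

r(k) = (k + 1)*(7*k + 2*(k + 1)**3 - (k + 1)**2 + 8)/(3*(2*k**3 - k**2 + 7*k + 1)) after simplifying.
Factor: A=k/3 + 1/3; B=1; C=k**3 - k**2/2 + 7*k/2 + 1/2.
f must satisfy (k/3 + 1/3)·f(k+1) − (1)·f(k) = k**3 - k**2/2 + 7*k/2 + 1/2.
d = 2 from the (1,0,3) case.
Solving with deg f ≤ 2: f(k) = 3*k*(2*k - 1)/2.
Certificate R = B(k−1)f/C = 3*k*(2*k - 1)/(2*k**3 - k**2 + 7*k + 1) gives s_k = 2*k*(2*k - 1)*factorial(k)/3**k.
Verify: 2*(2*k**3 - k**2 + 7*k + 1)*factorial(k)/(3*3**k) matches t_k.
s_(n+1) = 2*3**(-n - 1)*(n + 1)*(2*n + 1)*factorial(n + 1) and s_(2) = 8/3, so S(n) = 2*3**(-n - 1)*(-4*3**n + 2*n**3*factorial(n) + 5*n**2*factorial(n) + 4*n*factorial(n) + factorial(n)).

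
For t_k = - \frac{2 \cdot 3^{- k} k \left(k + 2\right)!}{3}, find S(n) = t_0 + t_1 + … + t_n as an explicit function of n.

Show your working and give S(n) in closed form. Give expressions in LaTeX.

The ratio is (k + 1)*(k + 3)/(3*k).
Normal form (A,B,C) = (k/3 + 1, 1, k).
Set up (k/3 + 1)·f(k+1) − (1)·f(k) − (k) = 0.
From deg A=1, deg B=0, deg C=1: d=0.
A polynomial solution: f(k) = 3.
So s_k = (B(k−1)f/C)·t_k = (3/k)·t_k = -2*factorial(k + 2)/3**k.
Δs = -2*k*factorial(k + 2)/(3*3**k), as required.
s_(n+1) = -2*3**(-n - 1)*factorial(n + 3) and s_(0) = -4, so S(n) = 4 - 2*factorial(n + 3)/(3*3**n).

S(n) = 4 - \frac{2 \cdot 3^{- n} \left(n + 3\right)!}{3}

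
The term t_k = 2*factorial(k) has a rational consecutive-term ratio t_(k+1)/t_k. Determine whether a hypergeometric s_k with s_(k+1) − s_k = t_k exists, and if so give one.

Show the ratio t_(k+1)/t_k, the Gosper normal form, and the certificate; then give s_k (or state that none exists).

not Gosper-summable; s_k does not exist

t_(k+1)/t_k = k + 1.
Factor: A=k + 1; B=1; C=1.
Need (k + 1)·f(k+1) − (1)·f(k) = 1.
d = -1 from the (1,0,0) case.
deg f ≤ -1 is impossible — no certificate.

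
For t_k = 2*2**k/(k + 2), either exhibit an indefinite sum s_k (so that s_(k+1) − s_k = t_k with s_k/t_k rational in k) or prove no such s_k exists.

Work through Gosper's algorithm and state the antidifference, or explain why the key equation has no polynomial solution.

The ratio is 2*(k + 2)/(k + 3).
So A=2*k + 4 and B=k + 3, with C=1.
Set up (2*k + 4)·f(k+1) − (k + 2)·f(k) − (1) = 0.
From deg A=1, deg B=1, deg C=0: d=-1.
Bound -1 < 0, so the key equation has no polynomial solution.

none — t_k is not Gosper-summable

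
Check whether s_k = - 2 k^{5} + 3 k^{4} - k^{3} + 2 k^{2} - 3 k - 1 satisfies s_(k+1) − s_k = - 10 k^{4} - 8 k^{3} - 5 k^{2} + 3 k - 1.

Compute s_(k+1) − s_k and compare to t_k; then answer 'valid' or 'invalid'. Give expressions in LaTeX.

valid; difference matches t_k

s_(k+1) = -2*k**5 - 7*k**4 - 9*k**3 - 3*k**2 - 2
s_(k+1) − s_k = -10*k**4 - 8*k**3 - 5*k**2 + 3*k - 1
(s_(k+1) − s_k) − t_k = 0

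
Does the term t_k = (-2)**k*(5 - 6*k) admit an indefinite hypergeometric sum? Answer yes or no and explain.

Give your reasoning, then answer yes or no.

r(k) = 2*(-6*k - 1)/(6*k - 5) after simplifying.
Take A(k)=-2, B(k)=1, C(k)=k - 5/6.
Key eq: (-2)·f(k+1) = (1)·f(k) + (k - 5/6).
Bound: deg f ≤ 1.
Solve for f: f(k) = -(2*k - 3)/6 (degree 1 ≤ 1).
Get s_k = R·t_k = (-2)**k*(2*k - 3) with R(k) = B(k−1)f(k)/C(k) = -(2*k - 3)/(6*k - 5).
s_(k+1) − s_k = (-2)**k*(5 - 6*k) = t_k.

Yes. s_k = (-2)**k*(2*k - 3).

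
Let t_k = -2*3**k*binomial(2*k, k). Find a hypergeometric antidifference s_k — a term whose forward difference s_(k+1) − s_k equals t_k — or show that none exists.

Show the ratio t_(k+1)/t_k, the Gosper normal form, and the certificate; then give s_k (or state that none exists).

Ratio r(k) = 6*(2*k + 1)/(k + 1).
Gosper form: A/B · C(k+1)/C(k) with A=12*k + 6, B=k + 1, C=1.
Set up (12*k + 6)·f(k+1) − (k)·f(k) − (1) = 0.
Degrees (1,1,0) ⇒ d ≤ -1.
Bound -1 < 0, so the key equation has no polynomial solution.

no hypergeometric antidifference exists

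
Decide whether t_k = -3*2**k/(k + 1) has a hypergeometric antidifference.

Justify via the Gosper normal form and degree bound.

No — t_k has no hypergeometric antidifference.

Ratio r(k) = 2*(k + 1)/(k + 2).
So A=2*k + 2 and B=k + 2, with C=1.
f must satisfy (2*k + 2)·f(k+1) − (k + 1)·f(k) = 1.
From deg A=1, deg B=1, deg C=0: d=-1.
Negative degree bound (-1): no f exists, t_k not Gosper-summable.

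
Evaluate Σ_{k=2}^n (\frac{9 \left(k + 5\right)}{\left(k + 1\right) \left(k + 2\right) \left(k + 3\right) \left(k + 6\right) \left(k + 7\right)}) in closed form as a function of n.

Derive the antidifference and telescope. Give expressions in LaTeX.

S(n) = \frac{n^{3} + 12 n^{2} + 41 n - 54}{32 \left(n^{3} + 12 n^{2} + 41 n + 42\right)}

Ratio r(k) = (k + 1)*(k + 6)**2/((k + 4)*(k + 5)*(k + 8)).
Factor: A=k + 1; B=k + 8; C=k**3 + 14*k**2 + 65*k + 100.
Key eq: (k + 1)·f(k+1) = (k + 7)·f(k) + (k**3 + 14*k**2 + 65*k + 100).
Bound: deg f ≤ 6.
Solve for f: f(k) = k*(k + 3)*(k + 4)**2*(k + 5)**2/36 (degree 6 ≤ 6).
Then R = B(k−1)f/C = k*(k + 3)*(k + 4)*(k + 7)/36, so s_k = R(k)·t_k = k*(k**2 + 9*k + 20)/(4*(k**3 + 9*k**2 + 20*k + 12)).
Δs = 9*(k + 5)/(k**5 + 19*k**4 + 131*k**3 + 401*k**2 + 540*k + 252), as required.
Σ_(k=2)^n t_k = s_(n+1) − s_(2) = ((n**3 + 12*n**2 + 41*n + 30)/(4*(n**3 + 12*n**2 + 41*n + 42))) − (7/32), i.e. (n**3 + 12*n**2 + 41*n - 54)/(32*(n**3 + 12*n**2 + 41*n + 42)).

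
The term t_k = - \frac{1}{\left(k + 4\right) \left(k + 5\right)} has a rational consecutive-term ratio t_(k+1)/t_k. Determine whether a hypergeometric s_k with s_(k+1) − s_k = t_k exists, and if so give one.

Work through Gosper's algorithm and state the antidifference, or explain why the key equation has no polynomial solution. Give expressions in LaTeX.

s_k = - \frac{k}{4 k + 16}

Step 1: r(k) = (k + 4)/(k + 6).
Gosper form: A/B · C(k+1)/C(k) with A=k + 4, B=k + 6, C=1.
Solve (k + 4)·f(k+1) − (k + 5)·f(k) = 1.
From deg A=1, deg B=1, deg C=0: d=1.
Solving with deg f ≤ 1: f(k) = k/4.
So s_k = (B(k−1)f/C)·t_k = (k*(k + 5)/4)·t_k = -k/(4*k + 16).
Check: Δs_k = -1/(k**2 + 9*k + 20). ✓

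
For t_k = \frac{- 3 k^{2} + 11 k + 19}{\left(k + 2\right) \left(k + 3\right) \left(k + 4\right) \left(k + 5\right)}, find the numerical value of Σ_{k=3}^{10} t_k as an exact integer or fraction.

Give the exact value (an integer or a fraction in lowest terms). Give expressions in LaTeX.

Σ = -4/1365

Ratio r(k) = (k + 2)*(11*k - 3*(k + 1)**2 + 30)/((k + 6)*(-3*k**2 + 11*k + 19)).
Take A(k)=k + 2, B(k)=k + 6, C(k)=k**2 - 11*k/3 - 19/3.
Key eq: (k + 2)·f(k+1) = (k + 5)·f(k) + (k**2 - 11*k/3 - 19/3).
deg f ≤ 3 (via 1,1,2).
A polynomial solution: f(k) = -k*(k**2 + 33*k + 42)/24.
So s_k = (B(k−1)f/C)·t_k = (-k*(k + 5)*(k**2 + 33*k + 42)/(8*(3*k**2 - 11*k - 19)))·t_k = k*(k**2 + 33*k + 42)/(8*(k + 2)*(k + 3)*(k + 4)).
Verify: (-3*k**2 + 11*k + 19)/(k**4 + 14*k**3 + 71*k**2 + 154*k + 120) matches t_k.
Telescoping: Σ = s_(11) − s_(3) = 2893/10920 − (15/56) = -4/1365.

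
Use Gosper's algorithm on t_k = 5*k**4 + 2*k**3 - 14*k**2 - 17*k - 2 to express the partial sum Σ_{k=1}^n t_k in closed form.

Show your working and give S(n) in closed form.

S(n) = n*(n**4 + 3*n**3 - 2*n**2 - 15*n - 13)

t_(k+1)/t_k = (5*k**4 + 22*k**3 + 22*k**2 - 19*k - 26)/(5*k**4 + 2*k**3 - 14*k**2 - 17*k - 2).
So A=1 and B=1, with C=k**4 + 2*k**3/5 - 14*k**2/5 - 17*k/5 - 2/5.
Set up (1)·f(k+1) − (1)·f(k) − (k**4 + 2*k**3/5 - 14*k**2/5 - 17*k/5 - 2/5) = 0.
deg f ≤ 5 (via 0,0,4).
Solving with deg f ≤ 5: f(k) = k*(k**4 - 2*k**3 - 4*k**2 - k + 4)/5.
Then R = B(k−1)f/C = k*(k**4 - 2*k**3 - 4*k**2 - k + 4)/(5*k**4 + 2*k**3 - 14*k**2 - 17*k - 2), so s_k = R(k)·t_k = k*(k**4 - 2*k**3 - 4*k**2 - k + 4).
Δs = 5*k**4 + 2*k**3 - 14*k**2 - 17*k - 2, as required.
s_(n+1) = n**5 + 3*n**4 - 2*n**3 - 15*n**2 - 13*n - 2 and s_(1) = -2, so S(n) = n*(n**4 + 3*n**3 - 2*n**2 - 15*n - 13).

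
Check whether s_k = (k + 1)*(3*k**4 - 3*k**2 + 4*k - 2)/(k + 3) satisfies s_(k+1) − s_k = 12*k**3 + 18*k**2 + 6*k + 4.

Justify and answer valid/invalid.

s_(k+1) = (k + 2)*(4*k + 3*(k + 1)**4 - 3*(k + 1)**2 + 2)/(k + 4)
s_(k+1) − s_k = 4*(3*k**5 + 21*k**4 + 42*k**3 + 34*k**2 + 16*k + 5)/(k**2 + 7*k + 12)
(s_(k+1) − s_k) − t_k = 2*(-9*k**4 - 54*k**3 - 63*k**2 - 18*k - 14)/(k**2 + 7*k + 12)

Invalid: residual 2*(-9*k**4 - 54*k**3 - 63*k**2 - 18*k - 14)/(k**2 + 7*k + 12) ≠ 0.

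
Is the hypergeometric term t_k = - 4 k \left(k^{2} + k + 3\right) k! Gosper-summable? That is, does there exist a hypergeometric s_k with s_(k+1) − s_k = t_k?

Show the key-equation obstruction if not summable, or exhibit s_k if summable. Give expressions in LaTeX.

The ratio is (k + 1)**2*(k + (k + 1)**2 + 4)/(k*(k**2 + k + 3)).
Take A(k)=k + 1, B(k)=1, C(k)=k**3 + k**2 + 3*k.
Solve (k + 1)·f(k+1) − (1)·f(k) = k**3 + k**2 + 3*k.
d = 2 from the (1,0,3) case.
Solving with deg f ≤ 2: f(k) = k**2 - k + 1.
So s_k = (B(k−1)f/C)·t_k = ((k**2 - k + 1)/(k*(k**2 + k + 3)))·t_k = -4*(k**2 - k + 1)*factorial(k).
Check: Δs_k = -4*k*(k**2 + k + 3)*factorial(k). ✓

Yes. s_k = - 4 \left(k^{2} - k + 1\right) k!.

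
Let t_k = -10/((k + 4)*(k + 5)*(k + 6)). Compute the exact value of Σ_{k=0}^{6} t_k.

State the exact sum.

Σ = -7/33

Step 1: r(k) = (k + 4)/(k + 7).
Normal form (A,B,C) = (k + 4, k + 7, 1).
f must satisfy (k + 4)·f(k+1) − (k + 6)·f(k) = 1.
Bound: deg f ≤ 2.
Coefficient equations give f(k) = k*(k + 9)/40.
So s_k = (B(k−1)f/C)·t_k = (k*(k + 6)*(k + 9)/40)·t_k = k*(-k - 9)/(4*(k + 4)*(k + 5)).
s_(k+1) − s_k = -10/(k**3 + 15*k**2 + 74*k + 120) = t_k.
Evaluate s at k=7 and k=0: -7/33 and 0; difference -7/33.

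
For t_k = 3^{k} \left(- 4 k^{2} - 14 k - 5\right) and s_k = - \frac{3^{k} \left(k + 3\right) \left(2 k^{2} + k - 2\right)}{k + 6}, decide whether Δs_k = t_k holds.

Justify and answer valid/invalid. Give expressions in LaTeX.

s_(k+1) = -3**(k + 1)*(k + 4)*(k + 2*(k + 1)**2 - 1)/(k + 7)
s_(k+1) − s_k = 3**k*(-4*k**4 - 54*k**3 - 247*k**2 - 389*k - 114)/(k**2 + 13*k + 42)
(s_(k+1) − s_k) − t_k = 12*3**k*(k**3 + 9*k**2 + 22*k + 8)/(k**2 + 13*k + 42)

Invalid: residual \frac{12 \cdot 3^{k} \left(k^{3} + 9 k^{2} + 22 k + 8\right)}{k^{2} + 13 k + 42} ≠ 0.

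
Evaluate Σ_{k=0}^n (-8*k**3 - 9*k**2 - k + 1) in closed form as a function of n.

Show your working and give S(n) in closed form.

Ratio r(k) = (k + 8*(k + 1)**3 + 9*(k + 1)**2)/(8*k**3 + 9*k**2 + k - 1).
Normal form (A,B,C) = (1, 1, k**3 + 9*k**2/8 + k/8 - 1/8).
Key eq: (1)·f(k+1) = (1)·f(k) + (k**3 + 9*k**2/8 + k/8 - 1/8).
From deg A=0, deg B=0, deg C=3: d=4.
A polynomial solution: f(k) = k**2*(2*k**2 - k - 2)/8.
So s_k = (B(k−1)f/C)·t_k = (k**2*(2*k**2 - k - 2)/(8*k**3 + 9*k**2 + k - 1))·t_k = k**2*(-2*k**2 + k + 2).
Verify: -8*k**3 - 9*k**2 - k + 1 matches t_k.
Evaluate: s_(n+1) = -2*n**4 - 7*n**3 - 7*n**2 - n + 1; subtract s_(0) = 0 ⇒ S(n) = -2*n**4 - 7*n**3 - 7*n**2 - n + 1.

S(n) = -2*n**4 - 7*n**3 - 7*n**2 - n + 1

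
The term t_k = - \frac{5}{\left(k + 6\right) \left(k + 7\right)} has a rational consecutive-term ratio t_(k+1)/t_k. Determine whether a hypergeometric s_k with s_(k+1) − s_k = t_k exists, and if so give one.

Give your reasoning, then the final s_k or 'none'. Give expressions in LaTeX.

Ratio r(k) = (k + 6)/(k + 8).
A = k + 6, B = k + 8, C = 1.
Solve (k + 6)·f(k+1) − (k + 7)·f(k) = 1.
From deg A=1, deg B=1, deg C=0: d=1.
A polynomial solution: f(k) = k/6.
So s_k = (B(k−1)f/C)·t_k = (k*(k + 7)/6)·t_k = -5*k/(6*k + 36).
s_(k+1) − s_k = -5/(k**2 + 13*k + 42) = t_k.

s_k = - \frac{5 k}{6 k + 36}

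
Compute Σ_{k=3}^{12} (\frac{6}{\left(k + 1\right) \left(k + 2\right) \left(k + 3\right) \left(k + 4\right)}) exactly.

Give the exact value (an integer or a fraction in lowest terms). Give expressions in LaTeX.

Σ = 9/560

Ratio r(k) = (k + 1)/(k + 5).
Take A(k)=k + 1, B(k)=k + 5, C(k)=1.
f must satisfy (k + 1)·f(k+1) − (k + 4)·f(k) = 1.
Bound: deg f ≤ 3.
A polynomial solution: f(k) = k*(k**2 + 6*k + 11)/18.
Get s_k = R·t_k = k*(k**2 + 6*k + 11)/(3*(k + 1)*(k + 2)*(k + 3)) with R(k) = B(k−1)f(k)/C(k) = k*(k + 4)*(k**2 + 6*k + 11)/18.
Check: Δs_k = 6/(k**4 + 10*k**3 + 35*k**2 + 50*k + 24). ✓
Sum = s_(13) − s_(3); s_(13) = 559/1680, s_(3) = 19/60 ⇒ 9/560.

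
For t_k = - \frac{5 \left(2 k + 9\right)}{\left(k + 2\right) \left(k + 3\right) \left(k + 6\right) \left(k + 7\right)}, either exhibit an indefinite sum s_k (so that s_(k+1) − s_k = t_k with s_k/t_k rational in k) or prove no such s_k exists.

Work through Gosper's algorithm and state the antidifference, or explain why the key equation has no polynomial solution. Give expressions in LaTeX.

Compute t_(k+1)/t_k: get (k + 2)*(k + 6)*(2*k + 11)/((k + 4)*(k + 8)*(2*k + 9)).
Normal form (A,B,C) = (k + 2, k + 8, k**3 + 27*k**2/2 + 121*k/2 + 90).
Key eq: (k + 2)·f(k+1) = (k + 7)·f(k) + (k**3 + 27*k**2/2 + 121*k/2 + 90).
Degrees (1,1,3) ⇒ d ≤ 5.
Solve for f: f(k) = k*(k + 3)*(k + 4)*(k + 5)*(k + 8)/24 (degree 5 ≤ 5).
Get s_k = R·t_k = 5*k*(-k - 8)/(12*(k**2 + 8*k + 12)) with R(k) = B(k−1)f(k)/C(k) = k*(k + 3)*(k + 7)*(k + 8)/(12*(2*k + 9)).
Check: Δs_k = 5*(-2*k - 9)/(k**4 + 18*k**3 + 113*k**2 + 288*k + 252). ✓

s_k = \frac{5 k \left(- k - 8\right)}{12 \left(k^{2} + 8 k + 12\right)}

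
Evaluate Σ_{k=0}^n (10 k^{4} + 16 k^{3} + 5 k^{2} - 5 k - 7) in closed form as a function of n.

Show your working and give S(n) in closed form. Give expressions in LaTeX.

S(n) = 2 n^{5} + 9 n^{4} + 13 n^{3} + 4 n^{2} - 9 n - 7

The ratio is (10*k**4 + 56*k**3 + 113*k**2 + 93*k + 19)/(10*k**4 + 16*k**3 + 5*k**2 - 5*k - 7).
Factor: A=1; B=1; C=k**4 + 8*k**3/5 + k**2/2 - k/2 - 7/10.
Need (1)·f(k+1) − (1)·f(k) = k**4 + 8*k**3/5 + k**2/2 - k/2 - 7/10.
From deg A=0, deg B=0, deg C=4: d=5.
Solving with deg f ≤ 5: f(k) = k*(2*k**4 - k**3 - 3*k**2 - k - 4)/10.
Get s_k = R·t_k = k*(2*k**4 - k**3 - 3*k**2 - k - 4) with R(k) = B(k−1)f(k)/C(k) = k*(2*k**4 - k**3 - 3*k**2 - k - 4)/(10*k**4 + 16*k**3 + 5*k**2 - 5*k - 7).
Δs = 10*k**4 + 16*k**3 + 5*k**2 - 5*k - 7, as required.
Σ_(k=0)^n t_k = s_(n+1) − s_(0) = (2*n**5 + 9*n**4 + 13*n**3 + 4*n**2 - 9*n - 7) − (0), i.e. 2*n**5 + 9*n**4 + 13*n**3 + 4*n**2 - 9*n - 7.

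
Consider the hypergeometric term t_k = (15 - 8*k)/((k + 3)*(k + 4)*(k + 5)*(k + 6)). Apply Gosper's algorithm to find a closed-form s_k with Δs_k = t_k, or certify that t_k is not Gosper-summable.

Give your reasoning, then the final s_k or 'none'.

Step 1: r(k) = (k + 3)*(8*k - 7)/((k + 7)*(8*k - 15)).
Factor: A=k + 3; B=k + 7; C=k - 15/8.
Set up (k + 3)·f(k+1) − (k + 6)·f(k) − (k - 15/8) = 0.
Bound: deg f ≤ 3.
Coefficient equations give f(k) = -k*(k**2 + 12*k + 287)/480.
Then R = B(k−1)f/C = -k*(k + 6)*(k**2 + 12*k + 287)/(60*(8*k - 15)), so s_k = R(k)·t_k = k*(k**2 + 12*k + 287)/(60*(k + 3)*(k + 4)*(k + 5)).
Δs = (15 - 8*k)/(k**4 + 18*k**3 + 119*k**2 + 342*k + 360), as required.

s_k = k*(k**2 + 12*k + 287)/(60*(k + 3)*(k + 4)*(k + 5))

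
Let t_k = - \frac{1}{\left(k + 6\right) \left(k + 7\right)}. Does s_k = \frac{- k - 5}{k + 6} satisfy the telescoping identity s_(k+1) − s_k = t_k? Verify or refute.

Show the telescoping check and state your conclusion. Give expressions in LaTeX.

s_(k+1) = (-k - 6)/(k + 7)
s_(k+1) − s_k = -1/(k**2 + 13*k + 42)
(s_(k+1) − s_k) − t_k = 0

Valid — Δs_k = t_k.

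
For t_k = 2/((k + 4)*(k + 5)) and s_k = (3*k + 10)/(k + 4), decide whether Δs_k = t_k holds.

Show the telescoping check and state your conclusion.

s_(k+1) = (3*k + 13)/(k + 5)
s_(k+1) − s_k = 2/(k**2 + 9*k + 20)
(s_(k+1) − s_k) − t_k = 0

Valid — Δs_k = t_k.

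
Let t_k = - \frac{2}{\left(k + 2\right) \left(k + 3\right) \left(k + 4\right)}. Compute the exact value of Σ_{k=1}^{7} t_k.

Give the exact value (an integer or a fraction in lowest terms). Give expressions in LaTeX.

Σ = -49/660

Ratio r(k) = (k + 2)/(k + 5).
Take A(k)=k + 2, B(k)=k + 5, C(k)=1.
Set up (k + 2)·f(k+1) − (k + 4)·f(k) − (1) = 0.
From deg A=1, deg B=1, deg C=0: d=2.
Solve for f: f(k) = k*(k + 5)/12 (degree 2 ≤ 2).
So s_k = (B(k−1)f/C)·t_k = (k*(k + 4)*(k + 5)/12)·t_k = k*(-k - 5)/(6*(k + 2)*(k + 3)).
Δs = -2/(k**3 + 9*k**2 + 26*k + 24), as required.
Sum = s_(8) − s_(1); s_(8) = -26/165, s_(1) = -1/12 ⇒ -49/660.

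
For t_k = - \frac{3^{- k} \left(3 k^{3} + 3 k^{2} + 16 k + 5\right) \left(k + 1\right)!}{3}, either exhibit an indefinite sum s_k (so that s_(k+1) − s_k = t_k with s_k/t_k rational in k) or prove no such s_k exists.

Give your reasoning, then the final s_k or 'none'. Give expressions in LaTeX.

s_k = - 3^{- k} \left(3 k^{2} + 1\right) \left(k + 1\right)!

t_(k+1)/t_k = (3*k**4 + 18*k**3 + 55*k**2 + 89*k + 54)/(3*(3*k**3 + 3*k**2 + 16*k + 5)).
Take A(k)=k/3 + 2/3, B(k)=1, C(k)=k**3 + k**2 + 16*k/3 + 5/3.
Key eq: (k/3 + 2/3)·f(k+1) = (1)·f(k) + (k**3 + k**2 + 16*k/3 + 5/3).
From deg A=1, deg B=0, deg C=3: d=2.
Solve for f: f(k) = 3*k**2 + 1 (degree 2 ≤ 2).
Get s_k = R·t_k = -(3*k**2 + 1)*factorial(k + 1)/3**k with R(k) = B(k−1)f(k)/C(k) = 3*(3*k**2 + 1)/(3*k**3 + 3*k**2 + 16*k + 5).
Check: Δs_k = -(3*k**3 + 3*k**2 + 16*k + 5)*factorial(k + 1)/(3*3**k). ✓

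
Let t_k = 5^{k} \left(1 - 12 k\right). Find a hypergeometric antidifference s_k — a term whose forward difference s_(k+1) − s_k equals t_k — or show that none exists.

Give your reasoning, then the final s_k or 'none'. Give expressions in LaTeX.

Ratio r(k) = 5*(12*k + 11)/(12*k - 1).
Normal form (A,B,C) = (5, 1, k - 1/12).
f must satisfy (5)·f(k+1) − (1)·f(k) = k - 1/12.
Degrees (0,0,1) ⇒ d ≤ 1.
Match coefficients ⇒ f(k) = (3*k - 4)/12.
R(k) = B(k−1)·f(k)/C(k) = (3*k - 4)/(12*k - 1); s_k = R·t_k = 5**k*(4 - 3*k).
Δs = 5**k*(1 - 12*k), as required.

s_k = 5^{k} \left(4 - 3 k\right)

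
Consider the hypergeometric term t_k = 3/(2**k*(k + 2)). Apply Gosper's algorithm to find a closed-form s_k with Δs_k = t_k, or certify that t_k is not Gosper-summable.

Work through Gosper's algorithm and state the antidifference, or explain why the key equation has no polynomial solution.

Ratio r(k) = (k + 2)/(2*(k + 3)).
Take A(k)=k/2 + 1, B(k)=k + 3, C(k)=1.
Key eq: (k/2 + 1)·f(k+1) = (k + 2)·f(k) + (1).
d = -1 from the (1,1,0) case.
d = -1 < 0 ⇒ no nonzero polynomial f; not summable.

not Gosper-summable; s_k does not exist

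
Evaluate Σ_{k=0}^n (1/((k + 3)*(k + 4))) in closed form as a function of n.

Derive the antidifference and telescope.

S(n) = (n + 1)/(3*(n + 4))

Step 1: r(k) = (k + 3)/(k + 5).
Take A(k)=k + 3, B(k)=k + 5, C(k)=1.
f must satisfy (k + 3)·f(k+1) − (k + 4)·f(k) = 1.
Degrees (1,1,0) ⇒ d ≤ 1.
A polynomial solution: f(k) = k/3.
Then R = B(k−1)f/C = k*(k + 4)/3, so s_k = R(k)·t_k = k/(3*(k + 3)).
Δs = 1/(k**2 + 7*k + 12), as required.
Σ_(k=0)^n t_k = s_(n+1) − s_(0) = ((n + 1)/(3*(n + 4))) − (0), i.e. (n + 1)/(3*(n + 4)).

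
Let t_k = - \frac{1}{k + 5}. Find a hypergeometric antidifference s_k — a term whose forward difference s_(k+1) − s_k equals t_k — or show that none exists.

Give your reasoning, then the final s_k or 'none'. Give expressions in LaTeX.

not Gosper-summable; s_k does not exist

r(k) = (k + 5)/(k + 6) after simplifying.
So A=k + 5 and B=k + 6, with C=1.
f must satisfy (k + 5)·f(k+1) − (k + 5)·f(k) = 1.
deg f ≤ 0 (via 1,1,0).
Put f(k) = c0: A·f(k+1) − B(k−1)·f(k) − C = -1; need -1 = 0 — inconsistent ⇒ no f, not summable.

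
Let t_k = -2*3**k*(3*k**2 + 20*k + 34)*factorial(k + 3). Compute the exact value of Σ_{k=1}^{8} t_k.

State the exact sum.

Σ = -207420146841168

t_(k+1)/t_k = 3*(3*k**3 + 38*k**2 + 161*k + 228)/(3*k**2 + 20*k + 34).
Factor: A=3*k + 12; B=1; C=k**2 + 20*k/3 + 34/3.
Set up (3*k + 12)·f(k+1) − (1)·f(k) − (k**2 + 20*k/3 + 34/3) = 0.
deg f ≤ 1 (via 1,0,2).
Solving with deg f ≤ 1: f(k) = (k + 2)/3.
Certificate R = B(k−1)f/C = (k + 2)/(3*k**2 + 20*k + 34) gives s_k = -2*3**k*(k + 2)*factorial(k + 3).
s_(k+1) − s_k = -2*3**k*(3*k**2 + 20*k + 34)*factorial(k + 3) = t_k.
Telescoping: Σ = s_(9) − s_(1) = -207420146841600 − (-432) = -207420146841168.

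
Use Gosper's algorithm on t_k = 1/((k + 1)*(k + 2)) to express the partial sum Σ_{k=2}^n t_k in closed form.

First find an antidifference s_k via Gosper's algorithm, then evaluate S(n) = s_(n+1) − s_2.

t_(k+1)/t_k = (k + 1)/(k + 3).
Gosper form: A/B · C(k+1)/C(k) with A=k + 1, B=k + 3, C=1.
f must satisfy (k + 1)·f(k+1) − (k + 2)·f(k) = 1.
d = 1 from the (1,1,0) case.
Solving with deg f ≤ 1: f(k) = k.
Get s_k = R·t_k = k/(k + 1) with R(k) = B(k−1)f(k)/C(k) = k*(k + 2).
Verify: 1/(k**2 + 3*k + 2) matches t_k.
Evaluate: s_(n+1) = (n + 1)/(n + 2); subtract s_(2) = 2/3 ⇒ S(n) = (n - 1)/(3*(n + 2)).

S(n) = (n - 1)/(3*(n + 2))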